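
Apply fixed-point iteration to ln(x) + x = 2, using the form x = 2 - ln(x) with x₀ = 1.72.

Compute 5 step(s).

Equation: ln(x) + x = 2
Fixed-point form: x = 2 - ln(x)
x₀ = 1.72

x_1 = g(1.720000) = 1.457676
x_2 = g(1.457676) = 1.623157
x_3 = g(1.623157) = 1.515627
x_4 = g(1.515627) = 1.584171
x_5 = g(1.584171) = 1.539939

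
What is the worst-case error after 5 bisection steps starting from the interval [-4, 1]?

Bisection error bound: |error| ≤ (b-a)/2^n
|error| ≤ (1 - (-4))/2^5 = 5/2^5
|error| ≤ 0.1562500000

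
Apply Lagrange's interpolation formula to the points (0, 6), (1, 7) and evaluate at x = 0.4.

Lagrange interpolation formula:
P(x) = Σ yᵢ × Lᵢ(x)
where Lᵢ(x) = Π_{j≠i} (x - xⱼ)/(xᵢ - xⱼ)

L_0(0.4) = (0.4 - 1)/(0 - 1) = 0.600000
L_1(0.4) = (0.4 - 0)/(1 - 0) = 0.400000

P(0.4) = 6×L_0(0.4) + 7×L_1(0.4)
P(0.4) = 6.400000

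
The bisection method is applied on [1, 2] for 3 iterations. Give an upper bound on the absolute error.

Bisection error bound: |error| ≤ (b-a)/2^n
|error| ≤ (2 - 1)/2^3 = 1/2^3
|error| ≤ 0.1250000000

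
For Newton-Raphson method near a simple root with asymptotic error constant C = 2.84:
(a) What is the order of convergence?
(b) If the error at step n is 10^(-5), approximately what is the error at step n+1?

(a) Newton-Raphson has quadratic (order 2) convergence near simple roots.
    This means |e_{n+1}| ≈ C|e_n|².

(b) With |e_n| = 10^(-5) and C = 2.84:
    |e_{n+1}| ≈ 2.84 × (10^(-5))² = 2.84 × 10^(-10)

(a) 2 (quadratic); (b) |e_{n+1}| ≈ 2.840e-10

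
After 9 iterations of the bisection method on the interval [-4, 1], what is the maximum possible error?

Bisection error bound: |error| ≤ (b-a)/2^n
|error| ≤ (1 - (-4))/2^9 = 5/2^9
|error| ≤ 0.0097656250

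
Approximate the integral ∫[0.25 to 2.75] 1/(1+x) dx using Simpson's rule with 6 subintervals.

f(x) = 1/(1+x)
a = 0.25, b = 2.75, n = 6
h = (b - a)/n = 0.416667

Simpson's rule: (h/3)[f(x₀) + 4f(x₁) + 2f(x₂) + ... + f(xₙ)]

x_0 = 0.2500, f(x_0) = 0.800000, coefficient = 1
x_1 = 0.6667, f(x_1) = 0.600000, coefficient = 4
x_2 = 1.0833, f(x_2) = 0.480000, coefficient = 2
x_3 = 1.5000, f(x_3) = 0.400000, coefficient = 4
x_4 = 1.9167, f(x_4) = 0.342857, coefficient = 2
x_5 = 2.3333, f(x_5) = 0.300000, coefficient = 4
x_6 = 2.7500, f(x_6) = 0.266667, coefficient = 1

I ≈ (0.416667/3) × 7.912381 = 1.098942
Exact value: 1.098612
Error: 0.000330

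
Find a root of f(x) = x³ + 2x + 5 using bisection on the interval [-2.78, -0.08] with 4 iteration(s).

f(x) = x³ + 2x + 5
Initial interval: [-2.78, -0.08]

Iteration 1:
  c_1 = (-2.780000 + (-0.080000))/2 = -1.430000
  f(c_1) = f(-1.430000) = -0.784207
  f(a) × f(c) ≥ 0, new interval: [-1.430000, -0.080000]
Iteration 2:
  c_2 = (-1.430000 + (-0.080000))/2 = -0.755000
  f(c_2) = f(-0.755000) = 3.059631
  f(a) × f(c) < 0, new interval: [-1.430000, -0.755000]
Iteration 3:
  c_3 = (-1.430000 + (-0.755000))/2 = -1.092500
  f(c_3) = f(-1.092500) = 1.511040
  f(a) × f(c) < 0, new interval: [-1.430000, -1.092500]
Iteration 4:
  c_4 = (-1.430000 + (-1.092500))/2 = -1.261250
  f(c_4) = f(-1.261250) = 0.471165
  f(a) × f(c) < 0, new interval: [-1.430000, -1.261250]

After 4 iteration(s), the approximation is c_4 = -1.261250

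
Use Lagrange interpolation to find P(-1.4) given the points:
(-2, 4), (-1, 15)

Lagrange interpolation formula:
P(x) = Σ yᵢ × Lᵢ(x)
where Lᵢ(x) = Π_{j≠i} (x - xⱼ)/(xᵢ - xⱼ)

L_0(-1.4) = (-1.4 - (-1))/(-2 - (-1)) = 0.400000
L_1(-1.4) = (-1.4 - (-2))/(-1 - (-2)) = 0.600000

P(-1.4) = 4×L_0(-1.4) + 15×L_1(-1.4)
P(-1.4) = 10.600000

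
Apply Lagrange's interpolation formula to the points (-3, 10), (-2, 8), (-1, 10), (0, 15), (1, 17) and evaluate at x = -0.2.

Lagrange interpolation formula:
P(x) = Σ yᵢ × Lᵢ(x)
where Lᵢ(x) = Π_{j≠i} (x - xⱼ)/(xᵢ - xⱼ)

L_0(-0.2) = (-0.2 - (-2))/(-3 - (-2)) × (-0.2 - (-1))/(-3 - (-1)) × (-0.2 - 0)/(-3 - 0) × (-0.2 - 1)/(-3 - 1) = 0.014400
L_1(-0.2) = (-0.2 - (-3))/(-2 - (-3)) × (-0.2 - (-1))/(-2 - (-1)) × (-0.2 - 0)/(-2 - 0) × (-0.2 - 1)/(-2 - 1) = -0.089600
L_2(-0.2) = (-0.2 - (-3))/(-1 - (-3)) × (-0.2 - (-2))/(-1 - (-2)) × (-0.2 - 0)/(-1 - 0) × (-0.2 - 1)/(-1 - 1) = 0.302400
L_3(-0.2) = (-0.2 - (-3))/(0 - (-3)) × (-0.2 - (-2))/(0 - (-2)) × (-0.2 - (-1))/(0 - (-1)) × (-0.2 - 1)/(0 - 1) = 0.806400
L_4(-0.2) = (-0.2 - (-3))/(1 - (-3)) × (-0.2 - (-2))/(1 - (-2)) × (-0.2 - (-1))/(1 - (-1)) × (-0.2 - 0)/(1 - 0) = -0.033600

P(-0.2) = 10×L_0(-0.2) + 8×L_1(-0.2) + 10×L_2(-0.2) + 15×L_3(-0.2) + 17×L_4(-0.2)
P(-0.2) = 13.976000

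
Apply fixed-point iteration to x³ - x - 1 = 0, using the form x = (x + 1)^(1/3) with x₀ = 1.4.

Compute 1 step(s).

Equation: x³ - x - 1 = 0
Fixed-point form: x = (x + 1)^(1/3)
x₀ = 1.4

x_1 = g(1.400000) = 1.338866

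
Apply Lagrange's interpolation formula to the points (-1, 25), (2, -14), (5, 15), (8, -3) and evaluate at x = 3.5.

Lagrange interpolation formula:
P(x) = Σ yᵢ × Lᵢ(x)
where Lᵢ(x) = Π_{j≠i} (x - xⱼ)/(xᵢ - xⱼ)

L_0(3.5) = (3.5 - 2)/(-1 - 2) × (3.5 - 5)/(-1 - 5) × (3.5 - 8)/(-1 - 8) = -0.062500
L_1(3.5) = (3.5 - (-1))/(2 - (-1)) × (3.5 - 5)/(2 - 5) × (3.5 - 8)/(2 - 8) = 0.562500
L_2(3.5) = (3.5 - (-1))/(5 - (-1)) × (3.5 - 2)/(5 - 2) × (3.5 - 8)/(5 - 8) = 0.562500
L_3(3.5) = (3.5 - (-1))/(8 - (-1)) × (3.5 - 2)/(8 - 2) × (3.5 - 5)/(8 - 5) = -0.062500

P(3.5) = 25×L_0(3.5) + (-14)×L_1(3.5) + 15×L_2(3.5) + (-3)×L_3(3.5)
P(3.5) = -0.812500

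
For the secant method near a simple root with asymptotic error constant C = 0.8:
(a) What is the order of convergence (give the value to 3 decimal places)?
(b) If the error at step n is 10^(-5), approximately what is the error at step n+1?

(a) Secant method has superlinear convergence with order φ = (1+√5)/2 ≈ 1.618.
    This means |e_{n+1}| ≈ C|e_n|^1.618.

(b) With |e_n| = 10^(-5) and C = 0.8:
    |e_{n+1}| ≈ 0.8 × (10^(-5))^1.618 = 0.8 × 10^(-8.09)

(a) ≈ 1.618 (golden ratio); (b) |e_{n+1}| ≈ 6.500e-09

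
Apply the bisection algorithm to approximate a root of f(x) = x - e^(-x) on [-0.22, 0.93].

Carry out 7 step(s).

f(x) = x - e^(-x)
Initial interval: [-0.22, 0.93]

Iteration 1:
  c_1 = (-0.220000 + 0.930000)/2 = 0.355000
  f(c_1) = f(0.355000) = -0.346173
  f(a) × f(c) ≥ 0, new interval: [0.355000, 0.930000]
Iteration 2:
  c_2 = (0.355000 + 0.930000)/2 = 0.642500
  f(c_2) = f(0.642500) = 0.116524
  f(a) × f(c) < 0, new interval: [0.355000, 0.642500]
Iteration 3:
  c_3 = (0.355000 + 0.642500)/2 = 0.498750
  f(c_3) = f(0.498750) = -0.108539
  f(a) × f(c) ≥ 0, new interval: [0.498750, 0.642500]
Iteration 4:
  c_4 = (0.498750 + 0.642500)/2 = 0.570625
  f(c_4) = f(0.570625) = 0.005453
  f(a) × f(c) < 0, new interval: [0.498750, 0.570625]
Iteration 5:
  c_5 = (0.498750 + 0.570625)/2 = 0.534687
  f(c_5) = f(0.534687) = -0.051165
  f(a) × f(c) ≥ 0, new interval: [0.534687, 0.570625]
Iteration 6:
  c_6 = (0.534687 + 0.570625)/2 = 0.552656
  f(c_6) = f(0.552656) = -0.022763
  f(a) × f(c) ≥ 0, new interval: [0.552656, 0.570625]
Iteration 7:
  c_7 = (0.552656 + 0.570625)/2 = 0.561641
  f(c_7) = f(0.561641) = -0.008632
  f(a) × f(c) ≥ 0, new interval: [0.561641, 0.570625]

After 7 iteration(s), the approximation is c_7 = 0.561641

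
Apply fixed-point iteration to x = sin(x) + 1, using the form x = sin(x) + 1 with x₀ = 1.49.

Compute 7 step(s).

Equation: x = sin(x) + 1
Fixed-point form: x = sin(x) + 1
x₀ = 1.49

x_1 = g(1.490000) = 1.996738
x_2 = g(1.996738) = 1.910650
x_3 = g(1.910650) = 1.942803
x_4 = g(1.942803) = 1.931600
x_5 = g(1.931600) = 1.935614
x_6 = g(1.935614) = 1.934189
x_7 = g(1.934189) = 1.934696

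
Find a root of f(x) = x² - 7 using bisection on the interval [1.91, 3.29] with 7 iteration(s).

f(x) = x² - 7
Initial interval: [1.91, 3.29]

Iteration 1:
  c_1 = (1.910000 + 3.290000)/2 = 2.600000
  f(c_1) = f(2.600000) = -0.240000
  f(a) × f(c) ≥ 0, new interval: [2.600000, 3.290000]
Iteration 2:
  c_2 = (2.600000 + 3.290000)/2 = 2.945000
  f(c_2) = f(2.945000) = 1.673025
  f(a) × f(c) < 0, new interval: [2.600000, 2.945000]
Iteration 3:
  c_3 = (2.600000 + 2.945000)/2 = 2.772500
  f(c_3) = f(2.772500) = 0.686756
  f(a) × f(c) < 0, new interval: [2.600000, 2.772500]
Iteration 4:
  c_4 = (2.600000 + 2.772500)/2 = 2.686250
  f(c_4) = f(2.686250) = 0.215939
  f(a) × f(c) < 0, new interval: [2.600000, 2.686250]
Iteration 5:
  c_5 = (2.600000 + 2.686250)/2 = 2.643125
  f(c_5) = f(2.643125) = -0.013890
  f(a) × f(c) ≥ 0, new interval: [2.643125, 2.686250]
Iteration 6:
  c_6 = (2.643125 + 2.686250)/2 = 2.664688
  f(c_6) = f(2.664688) = 0.100559
  f(a) × f(c) < 0, new interval: [2.643125, 2.664688]
Iteration 7:
  c_7 = (2.643125 + 2.664688)/2 = 2.653906
  f(c_7) = f(2.653906) = 0.043218
  f(a) × f(c) < 0, new interval: [2.643125, 2.653906]

After 7 iteration(s), the approximation is c_7 = 2.653906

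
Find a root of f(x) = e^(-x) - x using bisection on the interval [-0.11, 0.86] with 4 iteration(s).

f(x) = e^(-x) - x
Initial interval: [-0.11, 0.86]

Iteration 1:
  c_1 = (-0.110000 + 0.860000)/2 = 0.375000
  f(c_1) = f(0.375000) = 0.312289
  f(a) × f(c) ≥ 0, new interval: [0.375000, 0.860000]
Iteration 2:
  c_2 = (0.375000 + 0.860000)/2 = 0.617500
  f(c_2) = f(0.617500) = -0.078209
  f(a) × f(c) < 0, new interval: [0.375000, 0.617500]
Iteration 3:
  c_3 = (0.375000 + 0.617500)/2 = 0.496250
  f(c_3) = f(0.496250) = 0.112559
  f(a) × f(c) ≥ 0, new interval: [0.496250, 0.617500]
Iteration 4:
  c_4 = (0.496250 + 0.617500)/2 = 0.556875
  f(c_4) = f(0.556875) = 0.016122
  f(a) × f(c) ≥ 0, new interval: [0.556875, 0.617500]

After 4 iteration(s), the approximation is c_4 = 0.556875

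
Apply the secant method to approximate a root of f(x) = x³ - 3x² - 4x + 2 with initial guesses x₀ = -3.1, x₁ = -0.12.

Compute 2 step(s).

f(x) = x³ - 3x² - 4x + 2
x₀ = -3.1, x₁ = -0.12

Secant formula: x_{n+1} = x_n - f(x_n)(x_n - x_{n-1})/(f(x_n) - f(x_{n-1}))

Iteration 1:
  f(-3.100000) = -44.221000
  f(-0.120000) = 2.435072
  x_2 = -0.120000 - 2.435072×(-0.120000 - (-3.100000))/(2.435072 - (-44.221000))
       = -0.275532
Iteration 2:
  f(-0.120000) = 2.435072
  f(-0.275532) = 2.853457
  x_3 = -0.275532 - 2.853457×(-0.275532 - (-0.120000))/(2.853457 - 2.435072)
       = 0.785224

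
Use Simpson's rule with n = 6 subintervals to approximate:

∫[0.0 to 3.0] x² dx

f(x) = x²
a = 0.0, b = 3.0, n = 6
h = (b - a)/n = 0.500000

Simpson's rule: (h/3)[f(x₀) + 4f(x₁) + 2f(x₂) + ... + f(xₙ)]

x_0 = 0.0000, f(x_0) = 0.000000, coefficient = 1
x_1 = 0.5000, f(x_1) = 0.250000, coefficient = 4
x_2 = 1.0000, f(x_2) = 1.000000, coefficient = 2
x_3 = 1.5000, f(x_3) = 2.250000, coefficient = 4
x_4 = 2.0000, f(x_4) = 4.000000, coefficient = 2
x_5 = 2.5000, f(x_5) = 6.250000, coefficient = 4
x_6 = 3.0000, f(x_6) = 9.000000, coefficient = 1

I ≈ (0.500000/3) × 54.000000 = 9.000000
Exact value: 9.000000
Error: 0.000000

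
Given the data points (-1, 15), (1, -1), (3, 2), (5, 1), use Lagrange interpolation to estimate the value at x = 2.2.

Lagrange interpolation formula:
P(x) = Σ yᵢ × Lᵢ(x)
where Lᵢ(x) = Π_{j≠i} (x - xⱼ)/(xᵢ - xⱼ)

L_0(2.2) = (2.2 - 1)/(-1 - 1) × (2.2 - 3)/(-1 - 3) × (2.2 - 5)/(-1 - 5) = -0.056000
L_1(2.2) = (2.2 - (-1))/(1 - (-1)) × (2.2 - 3)/(1 - 3) × (2.2 - 5)/(1 - 5) = 0.448000
L_2(2.2) = (2.2 - (-1))/(3 - (-1)) × (2.2 - 1)/(3 - 1) × (2.2 - 5)/(3 - 5) = 0.672000
L_3(2.2) = (2.2 - (-1))/(5 - (-1)) × (2.2 - 1)/(5 - 1) × (2.2 - 3)/(5 - 3) = -0.064000

P(2.2) = 15×L_0(2.2) + (-1)×L_1(2.2) + 2×L_2(2.2) + 1×L_3(2.2)
P(2.2) = -0.008000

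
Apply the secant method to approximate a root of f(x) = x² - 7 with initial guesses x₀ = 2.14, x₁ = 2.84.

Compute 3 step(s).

f(x) = x² - 7
x₀ = 2.14, x₁ = 2.84

Secant formula: x_{n+1} = x_n - f(x_n)(x_n - x_{n-1})/(f(x_n) - f(x_{n-1}))

Iteration 1:
  f(2.140000) = -2.420400
  f(2.840000) = 1.065600
  x_2 = 2.840000 - 1.065600×(2.840000 - 2.140000)/(1.065600 - (-2.420400))
       = 2.626024
Iteration 2:
  f(2.840000) = 1.065600
  f(2.626024) = -0.103997
  x_3 = 2.626024 - (-0.103997)×(2.626024 - 2.840000)/(-0.103997 - 1.065600)
       = 2.645050
Iteration 3:
  f(2.626024) = -0.103997
  f(2.645050) = -0.003709
  x_4 = 2.645050 - (-0.003709)×(2.645050 - 2.626024)/(-0.003709 - (-0.103997))
       = 2.645754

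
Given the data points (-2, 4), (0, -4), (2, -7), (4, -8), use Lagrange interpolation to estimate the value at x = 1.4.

Lagrange interpolation formula:
P(x) = Σ yᵢ × Lᵢ(x)
where Lᵢ(x) = Π_{j≠i} (x - xⱼ)/(xᵢ - xⱼ)

L_0(1.4) = (1.4 - 0)/(-2 - 0) × (1.4 - 2)/(-2 - 2) × (1.4 - 4)/(-2 - 4) = -0.045500
L_1(1.4) = (1.4 - (-2))/(0 - (-2)) × (1.4 - 2)/(0 - 2) × (1.4 - 4)/(0 - 4) = 0.331500
L_2(1.4) = (1.4 - (-2))/(2 - (-2)) × (1.4 - 0)/(2 - 0) × (1.4 - 4)/(2 - 4) = 0.773500
L_3(1.4) = (1.4 - (-2))/(4 - (-2)) × (1.4 - 0)/(4 - 0) × (1.4 - 2)/(4 - 2) = -0.059500

P(1.4) = 4×L_0(1.4) + (-4)×L_1(1.4) + (-7)×L_2(1.4) + (-8)×L_3(1.4)
P(1.4) = -6.446500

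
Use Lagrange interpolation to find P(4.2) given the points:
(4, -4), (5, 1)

Lagrange interpolation formula:
P(x) = Σ yᵢ × Lᵢ(x)
where Lᵢ(x) = Π_{j≠i} (x - xⱼ)/(xᵢ - xⱼ)

L_0(4.2) = (4.2 - 5)/(4 - 5) = 0.800000
L_1(4.2) = (4.2 - 4)/(5 - 4) = 0.200000

P(4.2) = (-4)×L_0(4.2) + 1×L_1(4.2)
P(4.2) = -3.000000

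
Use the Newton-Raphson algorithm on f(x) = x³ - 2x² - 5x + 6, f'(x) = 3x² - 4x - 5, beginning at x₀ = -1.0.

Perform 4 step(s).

f(x) = x³ - 2x² - 5x + 6
f'(x) = 3x² - 4x - 5
x₀ = -1.0

Newton-Raphson formula: x_{n+1} = x_n - f(x_n)/f'(x_n)

Iteration 1:
  f(-1.000000) = 8.000000
  f'(-1.000000) = 2.000000
  x_1 = -1.000000 - 8.000000/2.000000 = -5.000000
Iteration 2:
  f(-5.000000) = -144.000000
  f'(-5.000000) = 90.000000
  x_2 = -5.000000 - (-144.000000)/90.000000 = -3.400000
Iteration 3:
  f(-3.400000) = -39.424000
  f'(-3.400000) = 43.280000
  x_3 = -3.400000 - (-39.424000)/43.280000 = -2.489094
Iteration 4:
  f(-2.489094) = -9.367117
  f'(-2.489094) = 23.543148
  x_4 = -2.489094 - (-9.367117)/23.543148 = -2.091224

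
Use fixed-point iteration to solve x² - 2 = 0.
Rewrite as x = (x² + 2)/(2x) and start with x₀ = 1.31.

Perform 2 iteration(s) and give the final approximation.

Equation: x² - 2 = 0
Fixed-point form: x = (x² + 2)/(2x)
x₀ = 1.31

x_1 = g(1.310000) = 1.418359
x_2 = g(1.418359) = 1.414220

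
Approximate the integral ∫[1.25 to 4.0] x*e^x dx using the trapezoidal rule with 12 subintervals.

f(x) = x*e^x
a = 1.25, b = 4.0, n = 12
h = (b - a)/n = 0.229167

Trapezoidal rule: (h/2)[f(x₀) + 2f(x₁) + 2f(x₂) + ... + f(xₙ)]

x_0 = 1.2500, f(x_0) = 4.362929, coefficient = 1
x_1 = 1.4792, f(x_1) = 6.492486, coefficient = 2
x_2 = 1.7083, f(x_2) = 9.429580, coefficient = 2
x_3 = 1.9375, f(x_3) = 13.448916, coefficient = 2
x_4 = 2.1667, f(x_4) = 18.913133, coefficient = 2
x_5 = 2.3958, f(x_5) = 26.299882, coefficient = 2
x_6 = 2.6250, f(x_6) = 36.237007, coefficient = 2
x_7 = 2.8542, f(x_7) = 49.548232, coefficient = 2
x_8 = 3.0833, f(x_8) = 67.312409, coefficient = 2
x_9 = 3.3125, f(x_9) = 90.940295, coefficient = 2
x_10 = 3.5417, f(x_10) = 122.273959, coefficient = 2
x_11 = 3.7708, f(x_11) = 163.715367, coefficient = 2
x_12 = 4.0000, f(x_12) = 218.392600, coefficient = 1

I ≈ (0.229167/2) × 1431.978061 = 164.080819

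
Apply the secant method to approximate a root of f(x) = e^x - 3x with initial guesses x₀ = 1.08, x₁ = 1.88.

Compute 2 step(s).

f(x) = e^x - 3x
x₀ = 1.08, x₁ = 1.88

Secant formula: x_{n+1} = x_n - f(x_n)(x_n - x_{n-1})/(f(x_n) - f(x_{n-1}))

Iteration 1:
  f(1.080000) = -0.295320
  f(1.880000) = 0.913505
  x_2 = 1.880000 - 0.913505×(1.880000 - 1.080000)/(0.913505 - (-0.295320))
       = 1.275443
Iteration 2:
  f(1.880000) = 0.913505
  f(1.275443) = -0.246042
  x_3 = 1.275443 - (-0.246042)×(1.275443 - 1.880000)/(-0.246042 - 0.913505)
       = 1.403723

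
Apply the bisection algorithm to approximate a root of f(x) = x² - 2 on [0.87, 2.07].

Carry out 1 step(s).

f(x) = x² - 2
Initial interval: [0.87, 2.07]

Iteration 1:
  c_1 = (0.870000 + 2.070000)/2 = 1.470000
  f(c_1) = f(1.470000) = 0.160900
  f(a) × f(c) < 0, new interval: [0.870000, 1.470000]

After 1 iteration(s), the approximation is c_1 = 1.470000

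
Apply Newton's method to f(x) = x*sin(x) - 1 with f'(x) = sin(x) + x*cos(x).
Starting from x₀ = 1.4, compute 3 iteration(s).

f(x) = x*sin(x) - 1
f'(x) = sin(x) + x*cos(x)
x₀ = 1.4

Newton-Raphson formula: x_{n+1} = x_n - f(x_n)/f'(x_n)

Iteration 1:
  f(1.400000) = 0.379630
  f'(1.400000) = 1.223404
  x_1 = 1.400000 - 0.379630/1.223404 = 1.089694
Iteration 2:
  f(1.089694) = -0.034002
  f'(1.089694) = 1.390749
  x_2 = 1.089694 - (-0.034002)/1.390749 = 1.114143
Iteration 3:
  f(1.114143) = -0.000020
  f'(1.114143) = 1.388811
  x_3 = 1.114143 - (-0.000020)/1.388811 = 1.114157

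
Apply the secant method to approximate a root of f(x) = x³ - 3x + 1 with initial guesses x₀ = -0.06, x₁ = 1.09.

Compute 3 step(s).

f(x) = x³ - 3x + 1
x₀ = -0.06, x₁ = 1.09

Secant formula: x_{n+1} = x_n - f(x_n)(x_n - x_{n-1})/(f(x_n) - f(x_{n-1}))

Iteration 1:
  f(-0.060000) = 1.179784
  f(1.090000) = -0.974971
  x_2 = 1.090000 - (-0.974971)×(1.090000 - (-0.060000))/(-0.974971 - 1.179784)
       = 0.569655
Iteration 2:
  f(1.090000) = -0.974971
  f(0.569655) = -0.524107
  x_3 = 0.569655 - (-0.524107)×(0.569655 - 1.090000)/(-0.524107 - (-0.974971))
       = -0.035222
Iteration 3:
  f(0.569655) = -0.524107
  f(-0.035222) = 1.105622
  x_4 = -0.035222 - 1.105622×(-0.035222 - 0.569655)/(1.105622 - (-0.524107))
       = 0.375131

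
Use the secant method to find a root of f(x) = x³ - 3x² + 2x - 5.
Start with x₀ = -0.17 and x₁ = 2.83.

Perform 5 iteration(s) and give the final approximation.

f(x) = x³ - 3x² + 2x - 5
x₀ = -0.17, x₁ = 2.83

Secant formula: x_{n+1} = x_n - f(x_n)(x_n - x_{n-1})/(f(x_n) - f(x_{n-1}))

Iteration 1:
  f(-0.170000) = -5.431613
  f(2.830000) = -0.701513
  x_2 = 2.830000 - (-0.701513)×(2.830000 - (-0.170000))/(-0.701513 - (-5.431613))
       = 3.274925
Iteration 2:
  f(2.830000) = -0.701513
  f(3.274925) = 4.498455
  x_3 = 3.274925 - 4.498455×(3.274925 - 2.830000)/(4.498455 - (-0.701513))
       = 2.890024
Iteration 3:
  f(3.274925) = 4.498455
  f(2.890024) = -0.138502
  x_4 = 2.890024 - (-0.138502)×(2.890024 - 3.274925)/(-0.138502 - 4.498455)
       = 2.901520
Iteration 4:
  f(2.890024) = -0.138502
  f(2.901520) = -0.026043
  x_5 = 2.901520 - (-0.026043)×(2.901520 - 2.890024)/(-0.026043 - (-0.138502))
       = 2.904183
Iteration 5:
  f(2.901520) = -0.026043
  f(2.904183) = 0.000215
  x_6 = 2.904183 - 0.000215×(2.904183 - 2.901520)/(0.000215 - (-0.026043))
       = 2.904161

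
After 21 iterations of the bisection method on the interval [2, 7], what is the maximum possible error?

Bisection error bound: |error| ≤ (b-a)/2^n
|error| ≤ (7 - 2)/2^21 = 5/2^21
|error| ≤ 0.0000023842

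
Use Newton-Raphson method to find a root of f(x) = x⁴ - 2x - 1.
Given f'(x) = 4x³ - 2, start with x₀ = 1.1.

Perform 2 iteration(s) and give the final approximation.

f(x) = x⁴ - 2x - 1
f'(x) = 4x³ - 2
x₀ = 1.1

Newton-Raphson formula: x_{n+1} = x_n - f(x_n)/f'(x_n)

Iteration 1:
  f(1.100000) = -1.735900
  f'(1.100000) = 3.324000
  x_1 = 1.100000 - (-1.735900)/3.324000 = 1.622232
Iteration 2:
  f(1.622232) = 2.681051
  f'(1.622232) = 15.076509
  x_2 = 1.622232 - 2.681051/15.076509 = 1.444403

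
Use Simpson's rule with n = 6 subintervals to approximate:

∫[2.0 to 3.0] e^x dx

f(x) = e^x
a = 2.0, b = 3.0, n = 6
h = (b - a)/n = 0.166667

Simpson's rule: (h/3)[f(x₀) + 4f(x₁) + 2f(x₂) + ... + f(xₙ)]

x_0 = 2.0000, f(x_0) = 7.389056, coefficient = 1
x_1 = 2.1667, f(x_1) = 8.729138, coefficient = 4
x_2 = 2.3333, f(x_2) = 10.312259, coefficient = 2
x_3 = 2.5000, f(x_3) = 12.182494, coefficient = 4
x_4 = 2.6667, f(x_4) = 14.391916, coefficient = 2
x_5 = 2.8333, f(x_5) = 17.002040, coefficient = 4
x_6 = 3.0000, f(x_6) = 20.085537, coefficient = 1

I ≈ (0.166667/3) × 228.537631 = 12.696535
Exact value: 12.696481
Error: 0.000054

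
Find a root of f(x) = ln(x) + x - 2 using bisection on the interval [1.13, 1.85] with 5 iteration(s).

f(x) = ln(x) + x - 2
Initial interval: [1.13, 1.85]

Iteration 1:
  c_1 = (1.130000 + 1.850000)/2 = 1.490000
  f(c_1) = f(1.490000) = -0.111224
  f(a) × f(c) ≥ 0, new interval: [1.490000, 1.850000]
Iteration 2:
  c_2 = (1.490000 + 1.850000)/2 = 1.670000
  f(c_2) = f(1.670000) = 0.182824
  f(a) × f(c) < 0, new interval: [1.490000, 1.670000]
Iteration 3:
  c_3 = (1.490000 + 1.670000)/2 = 1.580000
  f(c_3) = f(1.580000) = 0.037425
  f(a) × f(c) < 0, new interval: [1.490000, 1.580000]
Iteration 4:
  c_4 = (1.490000 + 1.580000)/2 = 1.535000
  f(c_4) = f(1.535000) = -0.036470
  f(a) × f(c) ≥ 0, new interval: [1.535000, 1.580000]
Iteration 5:
  c_5 = (1.535000 + 1.580000)/2 = 1.557500
  f(c_5) = f(1.557500) = 0.000582
  f(a) × f(c) < 0, new interval: [1.535000, 1.557500]

After 5 iteration(s), the approximation is c_5 = 1.557500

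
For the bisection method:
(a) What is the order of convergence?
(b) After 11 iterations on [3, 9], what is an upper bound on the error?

(a) Bisection has linear (order 1) convergence; the error is halved each step.

(b) Error bound = (b-a)/2^n = (9 - 3)/2^{11}
    = 6/2^{11}

(a) 1 (linear); (b) error ≤ 2.93e-03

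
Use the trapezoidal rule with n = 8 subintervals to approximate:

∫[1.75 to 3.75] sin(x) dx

f(x) = sin(x)
a = 1.75, b = 3.75, n = 8
h = (b - a)/n = 0.250000

Trapezoidal rule: (h/2)[f(x₀) + 2f(x₁) + 2f(x₂) + ... + f(xₙ)]

x_0 = 1.7500, f(x_0) = 0.983986, coefficient = 1
x_1 = 2.0000, f(x_1) = 0.909297, coefficient = 2
x_2 = 2.2500, f(x_2) = 0.778073, coefficient = 2
x_3 = 2.5000, f(x_3) = 0.598472, coefficient = 2
x_4 = 2.7500, f(x_4) = 0.381661, coefficient = 2
x_5 = 3.0000, f(x_5) = 0.141120, coefficient = 2
x_6 = 3.2500, f(x_6) = -0.108195, coefficient = 2
x_7 = 3.5000, f(x_7) = -0.350783, coefficient = 2
x_8 = 3.7500, f(x_8) = -0.571561, coefficient = 1

I ≈ (0.250000/2) × 5.111715 = 0.638964
Exact value: 0.642313
Error: 0.003349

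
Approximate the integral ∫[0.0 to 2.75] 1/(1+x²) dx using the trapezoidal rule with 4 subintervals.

f(x) = 1/(1+x²)
a = 0.0, b = 2.75, n = 4
h = (b - a)/n = 0.687500

Trapezoidal rule: (h/2)[f(x₀) + 2f(x₁) + 2f(x₂) + ... + f(xₙ)]

x_0 = 0.0000, f(x_0) = 1.000000, coefficient = 1
x_1 = 0.6875, f(x_1) = 0.679045, coefficient = 2
x_2 = 1.3750, f(x_2) = 0.345946, coefficient = 2
x_3 = 2.0625, f(x_3) = 0.190335, coefficient = 2
x_4 = 2.7500, f(x_4) = 0.116788, coefficient = 1

I ≈ (0.687500/2) × 3.547440 = 1.219432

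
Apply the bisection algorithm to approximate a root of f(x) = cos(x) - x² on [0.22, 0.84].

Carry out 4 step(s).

f(x) = cos(x) - x²
Initial interval: [0.22, 0.84]

Iteration 1:
  c_1 = (0.220000 + 0.840000)/2 = 0.530000
  f(c_1) = f(0.530000) = 0.581907
  f(a) × f(c) ≥ 0, new interval: [0.530000, 0.840000]
Iteration 2:
  c_2 = (0.530000 + 0.840000)/2 = 0.685000
  f(c_2) = f(0.685000) = 0.305194
  f(a) × f(c) ≥ 0, new interval: [0.685000, 0.840000]
Iteration 3:
  c_3 = (0.685000 + 0.840000)/2 = 0.762500
  f(c_3) = f(0.762500) = 0.141705
  f(a) × f(c) ≥ 0, new interval: [0.762500, 0.840000]
Iteration 4:
  c_4 = (0.762500 + 0.840000)/2 = 0.801250
  f(c_4) = f(0.801250) = 0.053808
  f(a) × f(c) ≥ 0, new interval: [0.801250, 0.840000]

After 4 iteration(s), the approximation is c_4 = 0.801250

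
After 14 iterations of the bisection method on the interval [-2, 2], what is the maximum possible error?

Bisection error bound: |error| ≤ (b-a)/2^n
|error| ≤ (2 - (-2))/2^14 = 4/2^14
|error| ≤ 0.0002441406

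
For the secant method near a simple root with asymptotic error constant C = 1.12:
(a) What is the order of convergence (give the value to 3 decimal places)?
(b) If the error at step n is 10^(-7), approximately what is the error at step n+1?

(a) Secant method has superlinear convergence with order φ = (1+√5)/2 ≈ 1.618.
    This means |e_{n+1}| ≈ C|e_n|^1.618.

(b) With |e_n| = 10^(-7) and C = 1.12:
    |e_{n+1}| ≈ 1.12 × (10^(-7))^1.618 = 1.12 × 10^(-11.33)

(a) ≈ 1.618 (golden ratio); (b) |e_{n+1}| ≈ 5.284e-12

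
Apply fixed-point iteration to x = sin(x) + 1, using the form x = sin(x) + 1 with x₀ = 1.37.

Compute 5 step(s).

Equation: x = sin(x) + 1
Fixed-point form: x = sin(x) + 1
x₀ = 1.37

x_1 = g(1.370000) = 1.979908
x_2 = g(1.979908) = 1.917475
x_3 = g(1.917475) = 1.940507
x_4 = g(1.940507) = 1.932432
x_5 = g(1.932432) = 1.935319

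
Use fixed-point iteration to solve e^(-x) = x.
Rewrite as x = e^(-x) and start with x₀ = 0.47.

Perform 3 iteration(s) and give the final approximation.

Equation: e^(-x) = x
Fixed-point form: x = e^(-x)
x₀ = 0.47

x_1 = g(0.470000) = 0.625002
x_2 = g(0.625002) = 0.535260
x_3 = g(0.535260) = 0.585517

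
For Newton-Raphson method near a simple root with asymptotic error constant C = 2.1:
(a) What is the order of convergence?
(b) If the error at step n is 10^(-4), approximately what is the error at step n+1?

(a) Newton-Raphson has quadratic (order 2) convergence near simple roots.
    This means |e_{n+1}| ≈ C|e_n|².

(b) With |e_n| = 10^(-4) and C = 2.1:
    |e_{n+1}| ≈ 2.1 × (10^(-4))² = 2.1 × 10^(-8)

(a) 2 (quadratic); (b) |e_{n+1}| ≈ 2.100e-08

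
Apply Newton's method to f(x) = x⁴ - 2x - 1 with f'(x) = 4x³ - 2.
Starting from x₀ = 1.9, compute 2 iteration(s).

f(x) = x⁴ - 2x - 1
f'(x) = 4x³ - 2
x₀ = 1.9

Newton-Raphson formula: x_{n+1} = x_n - f(x_n)/f'(x_n)

Iteration 1:
  f(1.900000) = 8.232100
  f'(1.900000) = 25.436000
  x_1 = 1.900000 - 8.232100/25.436000 = 1.576360
Iteration 2:
  f(1.576360) = 2.022066
  f'(1.576360) = 13.668465
  x_2 = 1.576360 - 2.022066/13.668465 = 1.428424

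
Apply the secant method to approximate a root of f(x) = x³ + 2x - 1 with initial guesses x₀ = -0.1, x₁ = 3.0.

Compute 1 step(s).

f(x) = x³ + 2x - 1
x₀ = -0.1, x₁ = 3.0

Secant formula: x_{n+1} = x_n - f(x_n)(x_n - x_{n-1})/(f(x_n) - f(x_{n-1}))

Iteration 1:
  f(-0.100000) = -1.201000
  f(3.000000) = 32.000000
  x_2 = 3.000000 - 32.000000×(3.000000 - (-0.100000))/(32.000000 - (-1.201000))
       = 0.012138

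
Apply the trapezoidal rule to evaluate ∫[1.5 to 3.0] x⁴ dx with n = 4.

f(x) = x⁴
a = 1.5, b = 3.0, n = 4
h = (b - a)/n = 0.375000

Trapezoidal rule: (h/2)[f(x₀) + 2f(x₁) + 2f(x₂) + ... + f(xₙ)]

x_0 = 1.5000, f(x_0) = 5.062500, coefficient = 1
x_1 = 1.8750, f(x_1) = 12.359619, coefficient = 2
x_2 = 2.2500, f(x_2) = 25.628906, coefficient = 2
x_3 = 2.6250, f(x_3) = 47.480713, coefficient = 2
x_4 = 3.0000, f(x_4) = 81.000000, coefficient = 1

I ≈ (0.375000/2) × 257.000977 = 48.187683
Exact value: 47.081250
Error: 1.106433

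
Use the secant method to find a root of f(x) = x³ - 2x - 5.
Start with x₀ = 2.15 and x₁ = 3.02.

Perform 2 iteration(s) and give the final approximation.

f(x) = x³ - 2x - 5
x₀ = 2.15, x₁ = 3.02

Secant formula: x_{n+1} = x_n - f(x_n)(x_n - x_{n-1})/(f(x_n) - f(x_{n-1}))

Iteration 1:
  f(2.150000) = 0.638375
  f(3.020000) = 16.503608
  x_2 = 3.020000 - 16.503608×(3.020000 - 2.150000)/(16.503608 - 0.638375)
       = 2.114994
Iteration 2:
  f(3.020000) = 16.503608
  f(2.114994) = 0.230797
  x_3 = 2.114994 - 0.230797×(2.114994 - 3.020000)/(0.230797 - 16.503608)
       = 2.102158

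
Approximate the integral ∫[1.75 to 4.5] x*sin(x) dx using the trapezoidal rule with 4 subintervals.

f(x) = x*sin(x)
a = 1.75, b = 4.5, n = 4
h = (b - a)/n = 0.687500

Trapezoidal rule: (h/2)[f(x₀) + 2f(x₁) + 2f(x₂) + ... + f(xₙ)]

x_0 = 1.7500, f(x_0) = 1.721975, coefficient = 1
x_1 = 2.4375, f(x_1) = 1.577897, coefficient = 2
x_2 = 3.1250, f(x_2) = 0.051850, coefficient = 2
x_3 = 3.8125, f(x_3) = -2.370220, coefficient = 2
x_4 = 4.5000, f(x_4) = -4.398886, coefficient = 1

I ≈ (0.687500/2) × -4.157855 = -1.429263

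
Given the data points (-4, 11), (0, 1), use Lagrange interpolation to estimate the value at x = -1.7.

Lagrange interpolation formula:
P(x) = Σ yᵢ × Lᵢ(x)
where Lᵢ(x) = Π_{j≠i} (x - xⱼ)/(xᵢ - xⱼ)

L_0(-1.7) = (-1.7 - 0)/(-4 - 0) = 0.425000
L_1(-1.7) = (-1.7 - (-4))/(0 - (-4)) = 0.575000

P(-1.7) = 11×L_0(-1.7) + 1×L_1(-1.7)
P(-1.7) = 5.250000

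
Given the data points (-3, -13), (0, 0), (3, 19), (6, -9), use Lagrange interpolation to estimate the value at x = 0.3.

Lagrange interpolation formula:
P(x) = Σ yᵢ × Lᵢ(x)
where Lᵢ(x) = Π_{j≠i} (x - xⱼ)/(xᵢ - xⱼ)

L_0(0.3) = (0.3 - 0)/(-3 - 0) × (0.3 - 3)/(-3 - 3) × (0.3 - 6)/(-3 - 6) = -0.028500
L_1(0.3) = (0.3 - (-3))/(0 - (-3)) × (0.3 - 3)/(0 - 3) × (0.3 - 6)/(0 - 6) = 0.940500
L_2(0.3) = (0.3 - (-3))/(3 - (-3)) × (0.3 - 0)/(3 - 0) × (0.3 - 6)/(3 - 6) = 0.104500
L_3(0.3) = (0.3 - (-3))/(6 - (-3)) × (0.3 - 0)/(6 - 0) × (0.3 - 3)/(6 - 3) = -0.016500

P(0.3) = (-13)×L_0(0.3) + 0×L_1(0.3) + 19×L_2(0.3) + (-9)×L_3(0.3)
P(0.3) = 2.504500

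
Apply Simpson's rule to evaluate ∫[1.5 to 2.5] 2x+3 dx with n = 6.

f(x) = 2x+3
a = 1.5, b = 2.5, n = 6
h = (b - a)/n = 0.166667

Simpson's rule: (h/3)[f(x₀) + 4f(x₁) + 2f(x₂) + ... + f(xₙ)]

x_0 = 1.5000, f(x_0) = 6.000000, coefficient = 1
x_1 = 1.6667, f(x_1) = 6.333333, coefficient = 4
x_2 = 1.8333, f(x_2) = 6.666667, coefficient = 2
x_3 = 2.0000, f(x_3) = 7.000000, coefficient = 4
x_4 = 2.1667, f(x_4) = 7.333333, coefficient = 2
x_5 = 2.3333, f(x_5) = 7.666667, coefficient = 4
x_6 = 2.5000, f(x_6) = 8.000000, coefficient = 1

I ≈ (0.166667/3) × 126.000000 = 7.000000
Exact value: 7.000000
Error: 0.000000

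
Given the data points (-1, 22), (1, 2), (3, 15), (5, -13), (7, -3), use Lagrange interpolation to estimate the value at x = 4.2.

Lagrange interpolation formula:
P(x) = Σ yᵢ × Lᵢ(x)
where Lᵢ(x) = Π_{j≠i} (x - xⱼ)/(xᵢ - xⱼ)

L_0(4.2) = (4.2 - 1)/(-1 - 1) × (4.2 - 3)/(-1 - 3) × (4.2 - 5)/(-1 - 5) × (4.2 - 7)/(-1 - 7) = 0.022400
L_1(4.2) = (4.2 - (-1))/(1 - (-1)) × (4.2 - 3)/(1 - 3) × (4.2 - 5)/(1 - 5) × (4.2 - 7)/(1 - 7) = -0.145600
L_2(4.2) = (4.2 - (-1))/(3 - (-1)) × (4.2 - 1)/(3 - 1) × (4.2 - 5)/(3 - 5) × (4.2 - 7)/(3 - 7) = 0.582400
L_3(4.2) = (4.2 - (-1))/(5 - (-1)) × (4.2 - 1)/(5 - 1) × (4.2 - 3)/(5 - 3) × (4.2 - 7)/(5 - 7) = 0.582400
L_4(4.2) = (4.2 - (-1))/(7 - (-1)) × (4.2 - 1)/(7 - 1) × (4.2 - 3)/(7 - 3) × (4.2 - 5)/(7 - 5) = -0.041600

P(4.2) = 22×L_0(4.2) + 2×L_1(4.2) + 15×L_2(4.2) + (-13)×L_3(4.2) + (-3)×L_4(4.2)
P(4.2) = 1.491200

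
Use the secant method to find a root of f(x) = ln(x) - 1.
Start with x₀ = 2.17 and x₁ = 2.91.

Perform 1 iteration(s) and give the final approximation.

f(x) = ln(x) - 1
x₀ = 2.17, x₁ = 2.91

Secant formula: x_{n+1} = x_n - f(x_n)(x_n - x_{n-1})/(f(x_n) - f(x_{n-1}))

Iteration 1:
  f(2.170000) = -0.225273
  f(2.910000) = 0.068153
  x_2 = 2.910000 - 0.068153×(2.910000 - 2.170000)/(0.068153 - (-0.225273))
       = 2.738123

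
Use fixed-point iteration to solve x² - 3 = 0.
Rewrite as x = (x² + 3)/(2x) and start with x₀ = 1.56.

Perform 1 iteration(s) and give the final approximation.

Equation: x² - 3 = 0
Fixed-point form: x = (x² + 3)/(2x)
x₀ = 1.56

x_1 = g(1.560000) = 1.741538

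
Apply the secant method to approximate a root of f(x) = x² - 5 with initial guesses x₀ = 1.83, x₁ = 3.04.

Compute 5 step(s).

f(x) = x² - 5
x₀ = 1.83, x₁ = 3.04

Secant formula: x_{n+1} = x_n - f(x_n)(x_n - x_{n-1})/(f(x_n) - f(x_{n-1}))

Iteration 1:
  f(1.830000) = -1.651100
  f(3.040000) = 4.241600
  x_2 = 3.040000 - 4.241600×(3.040000 - 1.830000)/(4.241600 - (-1.651100))
       = 2.169035
Iteration 2:
  f(3.040000) = 4.241600
  f(2.169035) = -0.295288
  x_3 = 2.169035 - (-0.295288)×(2.169035 - 3.040000)/(-0.295288 - 4.241600)
       = 2.225722
Iteration 3:
  f(2.169035) = -0.295288
  f(2.225722) = -0.046159
  x_4 = 2.225722 - (-0.046159)×(2.225722 - 2.169035)/(-0.046159 - (-0.295288))
       = 2.236226
Iteration 4:
  f(2.225722) = -0.046159
  f(2.236226) = 0.000706
  x_5 = 2.236226 - 0.000706×(2.236226 - 2.225722)/(0.000706 - (-0.046159))
       = 2.236068
Iteration 5:
  f(2.236226) = 0.000706
  f(2.236068) = -0.000002
  x_6 = 2.236068 - (-0.000002)×(2.236068 - 2.236226)/(-0.000002 - 0.000706)
       = 2.236068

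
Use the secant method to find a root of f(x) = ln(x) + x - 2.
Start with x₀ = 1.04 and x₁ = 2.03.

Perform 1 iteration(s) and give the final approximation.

f(x) = ln(x) + x - 2
x₀ = 1.04, x₁ = 2.03

Secant formula: x_{n+1} = x_n - f(x_n)(x_n - x_{n-1})/(f(x_n) - f(x_{n-1}))

Iteration 1:
  f(1.040000) = -0.920779
  f(2.030000) = 0.738036
  x_2 = 2.030000 - 0.738036×(2.030000 - 1.040000)/(0.738036 - (-0.920779))
       = 1.589532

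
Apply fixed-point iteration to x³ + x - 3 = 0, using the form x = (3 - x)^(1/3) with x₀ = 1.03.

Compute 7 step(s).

Equation: x³ + x - 3 = 0
Fixed-point form: x = (3 - x)^(1/3)
x₀ = 1.03

x_1 = g(1.030000) = 1.253590
x_2 = g(1.253590) = 1.204247
x_3 = g(1.204247) = 1.215483
x_4 = g(1.215483) = 1.212943
x_5 = g(1.212943) = 1.213518
x_6 = g(1.213518) = 1.213388
x_7 = g(1.213388) = 1.213417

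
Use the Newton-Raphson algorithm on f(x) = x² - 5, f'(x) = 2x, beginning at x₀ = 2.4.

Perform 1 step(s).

f(x) = x² - 5
f'(x) = 2x
x₀ = 2.4

Newton-Raphson formula: x_{n+1} = x_n - f(x_n)/f'(x_n)

Iteration 1:
  f(2.400000) = 0.760000
  f'(2.400000) = 4.800000
  x_1 = 2.400000 - 0.760000/4.800000 = 2.241667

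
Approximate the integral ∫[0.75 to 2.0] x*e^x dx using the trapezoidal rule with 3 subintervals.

f(x) = x*e^x
a = 0.75, b = 2.0, n = 3
h = (b - a)/n = 0.416667

Trapezoidal rule: (h/2)[f(x₀) + 2f(x₁) + 2f(x₂) + ... + f(xₙ)]

x_0 = 0.7500, f(x_0) = 1.587750, coefficient = 1
x_1 = 1.1667, f(x_1) = 3.746482, coefficient = 2
x_2 = 1.5833, f(x_2) = 7.712679, coefficient = 2
x_3 = 2.0000, f(x_3) = 14.778112, coefficient = 1

I ≈ (0.416667/2) × 39.284186 = 8.184205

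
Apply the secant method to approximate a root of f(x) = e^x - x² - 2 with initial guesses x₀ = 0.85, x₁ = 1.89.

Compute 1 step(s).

f(x) = e^x - x² - 2
x₀ = 0.85, x₁ = 1.89

Secant formula: x_{n+1} = x_n - f(x_n)(x_n - x_{n-1})/(f(x_n) - f(x_{n-1}))

Iteration 1:
  f(0.850000) = -0.382853
  f(1.890000) = 1.047269
  x_2 = 1.890000 - 1.047269×(1.890000 - 0.850000)/(1.047269 - (-0.382853))
       = 1.128415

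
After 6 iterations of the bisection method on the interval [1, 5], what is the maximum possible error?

Bisection error bound: |error| ≤ (b-a)/2^n
|error| ≤ (5 - 1)/2^6 = 4/2^6
|error| ≤ 0.0625000000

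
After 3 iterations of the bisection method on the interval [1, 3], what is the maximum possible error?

Bisection error bound: |error| ≤ (b-a)/2^n
|error| ≤ (3 - 1)/2^3 = 2/2^3
|error| ≤ 0.2500000000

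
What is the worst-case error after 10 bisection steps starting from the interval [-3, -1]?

Bisection error bound: |error| ≤ (b-a)/2^n
|error| ≤ (-1 - (-3))/2^10 = 2/2^10
|error| ≤ 0.0019531250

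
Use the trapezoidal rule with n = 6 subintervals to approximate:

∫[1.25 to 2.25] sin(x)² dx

f(x) = sin(x)²
a = 1.25, b = 2.25, n = 6
h = (b - a)/n = 0.166667

Trapezoidal rule: (h/2)[f(x₀) + 2f(x₁) + 2f(x₂) + ... + f(xₙ)]

x_0 = 1.2500, f(x_0) = 0.900572, coefficient = 1
x_1 = 1.4167, f(x_1) = 0.976432, coefficient = 2
x_2 = 1.5833, f(x_2) = 0.999843, coefficient = 2
x_3 = 1.7500, f(x_3) = 0.968228, coefficient = 2
x_4 = 1.9167, f(x_4) = 0.885068, coefficient = 2
x_5 = 2.0833, f(x_5) = 0.759518, coefficient = 2
x_6 = 2.2500, f(x_6) = 0.605398, coefficient = 1

I ≈ (0.166667/2) × 10.684148 = 0.890346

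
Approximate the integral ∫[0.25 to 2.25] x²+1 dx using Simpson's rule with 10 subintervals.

f(x) = x²+1
a = 0.25, b = 2.25, n = 10
h = (b - a)/n = 0.200000

Simpson's rule: (h/3)[f(x₀) + 4f(x₁) + 2f(x₂) + ... + f(xₙ)]

x_0 = 0.2500, f(x_0) = 1.062500, coefficient = 1
x_1 = 0.4500, f(x_1) = 1.202500, coefficient = 4
x_2 = 0.6500, f(x_2) = 1.422500, coefficient = 2
x_3 = 0.8500, f(x_3) = 1.722500, coefficient = 4
x_4 = 1.0500, f(x_4) = 2.102500, coefficient = 2
x_5 = 1.2500, f(x_5) = 2.562500, coefficient = 4
x_6 = 1.4500, f(x_6) = 3.102500, coefficient = 2
x_7 = 1.6500, f(x_7) = 3.722500, coefficient = 4
x_8 = 1.8500, f(x_8) = 4.422500, coefficient = 2
x_9 = 2.0500, f(x_9) = 5.202500, coefficient = 4
x_10 = 2.2500, f(x_10) = 6.062500, coefficient = 1

I ≈ (0.200000/3) × 86.875000 = 5.791667
Exact value: 5.791667
Error: 0.000000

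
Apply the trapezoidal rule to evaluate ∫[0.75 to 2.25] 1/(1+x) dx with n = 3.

f(x) = 1/(1+x)
a = 0.75, b = 2.25, n = 3
h = (b - a)/n = 0.500000

Trapezoidal rule: (h/2)[f(x₀) + 2f(x₁) + 2f(x₂) + ... + f(xₙ)]

x_0 = 0.7500, f(x_0) = 0.571429, coefficient = 1
x_1 = 1.2500, f(x_1) = 0.444444, coefficient = 2
x_2 = 1.7500, f(x_2) = 0.363636, coefficient = 2
x_3 = 2.2500, f(x_3) = 0.307692, coefficient = 1

I ≈ (0.500000/2) × 2.495282 = 0.623821
Exact value: 0.619039
Error: 0.004781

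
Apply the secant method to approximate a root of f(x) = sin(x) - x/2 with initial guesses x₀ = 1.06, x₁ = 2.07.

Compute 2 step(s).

f(x) = sin(x) - x/2
x₀ = 1.06, x₁ = 2.07

Secant formula: x_{n+1} = x_n - f(x_n)(x_n - x_{n-1})/(f(x_n) - f(x_{n-1}))

Iteration 1:
  f(1.060000) = 0.342355
  f(2.070000) = -0.157036
  x_2 = 2.070000 - (-0.157036)×(2.070000 - 1.060000)/(-0.157036 - 0.342355)
       = 1.752401
Iteration 2:
  f(2.070000) = -0.157036
  f(1.752401) = 0.107355
  x_3 = 1.752401 - 0.107355×(1.752401 - 2.070000)/(0.107355 - (-0.157036))
       = 1.881361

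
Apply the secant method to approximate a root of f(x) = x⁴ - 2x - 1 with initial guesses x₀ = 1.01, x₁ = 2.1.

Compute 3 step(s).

f(x) = x⁴ - 2x - 1
x₀ = 1.01, x₁ = 2.1

Secant formula: x_{n+1} = x_n - f(x_n)(x_n - x_{n-1})/(f(x_n) - f(x_{n-1}))

Iteration 1:
  f(1.010000) = -1.979396
  f(2.100000) = 14.248100
  x_2 = 2.100000 - 14.248100×(2.100000 - 1.010000)/(14.248100 - (-1.979396))
       = 1.142956
Iteration 2:
  f(2.100000) = 14.248100
  f(1.142956) = -1.579366
  x_3 = 1.142956 - (-1.579366)×(1.142956 - 2.100000)/(-1.579366 - 14.248100)
       = 1.238456
Iteration 3:
  f(1.142956) = -1.579366
  f(1.238456) = -1.124452
  x_4 = 1.238456 - (-1.124452)×(1.238456 - 1.142956)/(-1.124452 - (-1.579366))
       = 1.474512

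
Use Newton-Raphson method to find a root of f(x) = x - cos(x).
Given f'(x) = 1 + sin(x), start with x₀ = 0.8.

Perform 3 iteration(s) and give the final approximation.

f(x) = x - cos(x)
f'(x) = 1 + sin(x)
x₀ = 0.8

Newton-Raphson formula: x_{n+1} = x_n - f(x_n)/f'(x_n)

Iteration 1:
  f(0.800000) = 0.103293
  f'(0.800000) = 1.717356
  x_1 = 0.800000 - 0.103293/1.717356 = 0.739853
Iteration 2:
  f(0.739853) = 0.001286
  f'(0.739853) = 1.674180
  x_2 = 0.739853 - 0.001286/1.674180 = 0.739085
Iteration 3:
  f(0.739085) = 0.000000
  f'(0.739085) = 1.673612
  x_3 = 0.739085 - 0.000000/1.673612 = 0.739085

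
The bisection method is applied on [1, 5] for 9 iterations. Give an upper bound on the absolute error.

Bisection error bound: |error| ≤ (b-a)/2^n
|error| ≤ (5 - 1)/2^9 = 4/2^9
|error| ≤ 0.0078125000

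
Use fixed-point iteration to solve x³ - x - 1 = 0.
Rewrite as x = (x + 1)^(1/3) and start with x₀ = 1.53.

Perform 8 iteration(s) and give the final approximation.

Equation: x³ - x - 1 = 0
Fixed-point form: x = (x + 1)^(1/3)
x₀ = 1.53

x_1 = g(1.530000) = 1.362616
x_2 = g(1.362616) = 1.331878
x_3 = g(1.331878) = 1.326077
x_4 = g(1.326077) = 1.324976
x_5 = g(1.324976) = 1.324767
x_6 = g(1.324767) = 1.324727
x_7 = g(1.324727) = 1.324720
x_8 = g(1.324720) = 1.324718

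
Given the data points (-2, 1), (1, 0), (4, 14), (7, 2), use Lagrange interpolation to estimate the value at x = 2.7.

Lagrange interpolation formula:
P(x) = Σ yᵢ × Lᵢ(x)
where Lᵢ(x) = Π_{j≠i} (x - xⱼ)/(xᵢ - xⱼ)

L_0(2.7) = (2.7 - 1)/(-2 - 1) × (2.7 - 4)/(-2 - 4) × (2.7 - 7)/(-2 - 7) = -0.058660
L_1(2.7) = (2.7 - (-2))/(1 - (-2)) × (2.7 - 4)/(1 - 4) × (2.7 - 7)/(1 - 7) = 0.486537
L_2(2.7) = (2.7 - (-2))/(4 - (-2)) × (2.7 - 1)/(4 - 1) × (2.7 - 7)/(4 - 7) = 0.636241
L_3(2.7) = (2.7 - (-2))/(7 - (-2)) × (2.7 - 1)/(7 - 1) × (2.7 - 4)/(7 - 4) = -0.064117

P(2.7) = 1×L_0(2.7) + 0×L_1(2.7) + 14×L_2(2.7) + 2×L_3(2.7)
P(2.7) = 8.720475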